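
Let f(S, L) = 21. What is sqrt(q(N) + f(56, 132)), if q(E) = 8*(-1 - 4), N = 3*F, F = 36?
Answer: I*sqrt(19) ≈ 4.3589*I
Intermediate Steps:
N = 108 (N = 3*36 = 108)
q(E) = -40 (q(E) = 8*(-5) = -40)
sqrt(q(N) + f(56, 132)) = sqrt(-40 + 21) = sqrt(-19) = I*sqrt(19)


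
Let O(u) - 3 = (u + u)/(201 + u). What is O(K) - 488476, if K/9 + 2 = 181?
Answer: -147518309/302 ≈ -4.8847e+5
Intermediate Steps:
K = 1611 (K = -18 + 9*181 = -18 + 1629 = 1611)
O(u) = 3 + 2*u/(201 + u) (O(u) = 3 + (u + u)/(201 + u) = 3 + (2*u)/(201 + u) = 3 + 2*u/(201 + u))
O(K) - 488476 = (603 + 5*1611)/(201 + 1611) - 488476 = (603 + 8055)/1812 - 488476 = (1/1812)*8658 - 488476 = 1443/302 - 488476 = -147518309/302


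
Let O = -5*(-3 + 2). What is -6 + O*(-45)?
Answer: -231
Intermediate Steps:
O = 5 (O = -5*(-1) = 5)
-6 + O*(-45) = -6 + 5*(-45) = -6 - 225 = -231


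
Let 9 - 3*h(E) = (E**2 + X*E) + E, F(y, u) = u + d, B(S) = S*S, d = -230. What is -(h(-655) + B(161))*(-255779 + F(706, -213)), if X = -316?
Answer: -142863750316/3 ≈ -4.7621e+10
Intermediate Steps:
B(S) = S**2
F(y, u) = -230 + u (F(y, u) = u - 230 = -230 + u)
h(E) = 3 + 105*E - E**2/3 (h(E) = 3 - ((E**2 - 316*E) + E)/3 = 3 - (E**2 - 315*E)/3 = 3 + (105*E - E**2/3) = 3 + 105*E - E**2/3)
-(h(-655) + B(161))*(-255779 + F(706, -213)) = -((3 + 105*(-655) - 1/3*(-655)**2) + 161**2)*(-255779 + (-230 - 213)) = -((3 - 68775 - 1/3*429025) + 25921)*(-255779 - 443) = -((3 - 68775 - 429025/3) + 25921)*(-256222) = -(-635341/3 + 25921)*(-256222) = -(-557578)*(-256222)/3 = -1*142863750316/3 = -142863750316/3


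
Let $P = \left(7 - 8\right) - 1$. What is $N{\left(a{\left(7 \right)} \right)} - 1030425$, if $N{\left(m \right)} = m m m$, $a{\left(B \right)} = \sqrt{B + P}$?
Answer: $-1030425 + 5 \sqrt{5} \approx -1.0304 \cdot 10^{6}$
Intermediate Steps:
$P = -2$ ($P = -1 - 1 = -2$)
$a{\left(B \right)} = \sqrt{-2 + B}$ ($a{\left(B \right)} = \sqrt{B - 2} = \sqrt{-2 + B}$)
$N{\left(m \right)} = m^{3}$ ($N{\left(m \right)} = m^{2} m = m^{3}$)
$N{\left(a{\left(7 \right)} \right)} - 1030425 = \left(\sqrt{-2 + 7}\right)^{3} - 1030425 = \left(\sqrt{5}\right)^{3} - 1030425 = 5 \sqrt{5} - 1030425 = -1030425 + 5 \sqrt{5}$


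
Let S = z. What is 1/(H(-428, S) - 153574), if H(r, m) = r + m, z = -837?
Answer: -1/154839 ≈ -6.4583e-6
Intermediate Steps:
S = -837
H(r, m) = m + r
1/(H(-428, S) - 153574) = 1/((-837 - 428) - 153574) = 1/(-1265 - 153574) = 1/(-154839) = -1/154839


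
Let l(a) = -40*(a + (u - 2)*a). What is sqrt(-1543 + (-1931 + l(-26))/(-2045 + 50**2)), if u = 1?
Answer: 2*I*sqrt(80079545)/455 ≈ 39.335*I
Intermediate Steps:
l(a) = 0 (l(a) = -40*(a + (1 - 2)*a) = -40*(a - a) = -40*0 = 0)
sqrt(-1543 + (-1931 + l(-26))/(-2045 + 50**2)) = sqrt(-1543 + (-1931 + 0)/(-2045 + 50**2)) = sqrt(-1543 - 1931/(-2045 + 2500)) = sqrt(-1543 - 1931/455) = sqrt(-703996/455) = 2*I*sqrt(80079545)/455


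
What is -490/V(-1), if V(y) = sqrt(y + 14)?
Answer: -490*sqrt(13)/13 ≈ -135.90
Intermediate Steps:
V(y) = sqrt(14 + y)
-490/V(-1) = -490/sqrt(14 - 1) = -490*sqrt(13)/13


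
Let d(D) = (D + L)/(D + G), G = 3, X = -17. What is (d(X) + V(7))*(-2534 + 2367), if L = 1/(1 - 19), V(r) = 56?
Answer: -2407973/252 ≈ -9555.5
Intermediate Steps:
L = -1/18 (L = 1/(-18) = -1/18 ≈ -0.055556)
d(D) = (-1/18 + D)/(3 + D) (d(D) = (D - 1/18)/(D + 3) = (-1/18 + D)/(3 + D))
(d(X) + V(7))*(-2534 + 2367) = ((-1/18 - 17)/(3 - 17) + 56)*(-2534 + 2367) = (-307/18/(-14) + 56)*(-167) = (-1/14*(-307/18) + 56)*(-167) = (307/252 + 56)*(-167) = (14419/252)*(-167) = -2407973/252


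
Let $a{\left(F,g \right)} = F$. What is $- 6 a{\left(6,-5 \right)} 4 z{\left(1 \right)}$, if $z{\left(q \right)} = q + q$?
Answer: $-288$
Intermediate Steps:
$z{\left(q \right)} = 2 q$
$- 6 a{\left(6,-5 \right)} 4 z{\left(1 \right)} = - 6 \cdot 6 \cdot 4 \cdot 2 \cdot 1 = \left(-6\right) 24 \cdot 2 = \left(-144\right) 2 = -288$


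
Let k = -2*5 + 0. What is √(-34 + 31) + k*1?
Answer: -10 + I*√3 ≈ -10.0 + 1.732*I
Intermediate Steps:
k = -10 (k = -10 + 0 = -10)
√(-34 + 31) + k*1 = √(-34 + 31) - 10*1 = √(-3) - 10 = I*√3 - 10 = -10 + I*√3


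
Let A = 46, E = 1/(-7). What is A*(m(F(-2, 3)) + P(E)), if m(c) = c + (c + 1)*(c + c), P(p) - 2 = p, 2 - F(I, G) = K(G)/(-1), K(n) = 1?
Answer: 9292/7 ≈ 1327.4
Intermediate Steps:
E = -⅐ ≈ -0.14286
F(I, G) = 3 (F(I, G) = 2 - 1/(-1) = 2 - (-1) = 2 - 1*(-1) = 2 + 1 = 3)
P(p) = 2 + p
m(c) = c + 2*c*(1 + c) (m(c) = c + (1 + c)*(2*c) = c + 2*c*(1 + c))
A*(m(F(-2, 3)) + P(E)) = 46*(3*(3 + 2*3) + (2 - ⅐)) = 46*(3*(3 + 6) + 13/7) = 46*(3*9 + 13/7) = 46*(27 + 13/7) = 46*(202/7) = 9292/7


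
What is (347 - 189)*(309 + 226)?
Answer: 84530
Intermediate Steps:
(347 - 189)*(309 + 226) = 158*535 = 84530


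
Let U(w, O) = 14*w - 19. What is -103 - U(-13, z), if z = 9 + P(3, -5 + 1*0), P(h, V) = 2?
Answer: 98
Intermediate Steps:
z = 11 (z = 9 + 2 = 11)
U(w, O) = -19 + 14*w
-103 - U(-13, z) = -103 - (-19 + 14*(-13)) = -103 - (-19 - 182) = -103 - 1*(-201) = -103 + 201 = 98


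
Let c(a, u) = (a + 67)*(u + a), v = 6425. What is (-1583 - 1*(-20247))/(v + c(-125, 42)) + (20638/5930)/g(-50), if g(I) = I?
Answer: 2650962759/1666181750 ≈ 1.5910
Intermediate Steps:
c(a, u) = (67 + a)*(a + u)
(-1583 - 1*(-20247))/(v + c(-125, 42)) + (20638/5930)/g(-50) = (-1583 - 1*(-20247))/(6425 + ((-125)² + 67*(-125) + 67*42 - 125*42)) + (20638/5930)/(-50) = (-1583 + 20247)/(6425 + (15625 - 8375 + 2814 - 5250)) + (20638*(1/5930))*(-1/50) = 18664/(6425 + 4814) + (10319/2965)*(-1/50) = 18664/11239 - 10319/148250 = 2650962759/1666181750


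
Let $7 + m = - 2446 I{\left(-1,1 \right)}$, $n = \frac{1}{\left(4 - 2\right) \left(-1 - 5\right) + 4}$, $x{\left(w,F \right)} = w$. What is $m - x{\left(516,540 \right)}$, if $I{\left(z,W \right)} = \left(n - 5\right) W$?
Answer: $\frac{48051}{4} \approx 12013.0$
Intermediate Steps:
$n = - \frac{1}{8}$ ($n = \frac{1}{2 \left(-6\right) + 4} = \frac{1}{-12 + 4} = \frac{1}{-8} = - \frac{1}{8} \approx -0.125$)
$I{\left(z,W \right)} = - \frac{41 W}{8}$ ($I{\left(z,W \right)} = \left(- \frac{1}{8} - 5\right) W = - \frac{41 W}{8}$)
$m = \frac{50115}{4}$ ($m = -7 - 2446 \left(\left(- \frac{41}{8}\right) 1\right) = -7 - - \frac{50143}{4} = -7 + \frac{50143}{4} = \frac{50115}{4} \approx 12529.0$)
$m - x{\left(516,540 \right)} = \frac{50115}{4} - 516 = \frac{48051}{4}$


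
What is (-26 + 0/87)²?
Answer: 676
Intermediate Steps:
(-26 + 0/87)² = (-26 + 0*(1/87))² = (-26 + 0)² = (-26)² = 676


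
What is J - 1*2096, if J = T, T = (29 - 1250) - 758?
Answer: -4075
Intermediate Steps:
T = -1979 (T = -1221 - 758 = -1979)
J = -1979
J - 1*2096 = -1979 - 1*2096 = -1979 - 2096 = -4075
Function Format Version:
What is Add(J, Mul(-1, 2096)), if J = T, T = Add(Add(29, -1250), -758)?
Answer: -4075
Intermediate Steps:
T = -1979 (T = Add(-1221, -758) = -1979)
J = -1979
Add(J, Mul(-1, 2096)) = Add(-1979, Mul(-1, 2096)) = Add(-1979, -2096) = -4075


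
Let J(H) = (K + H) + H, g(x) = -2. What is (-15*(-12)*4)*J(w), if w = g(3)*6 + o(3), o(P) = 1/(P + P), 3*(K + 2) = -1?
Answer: -18720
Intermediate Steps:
K = -7/3 (K = -2 + (⅓)*(-1) = -2 - ⅓ = -7/3 ≈ -2.3333)
o(P) = 1/(2*P)
w = -71/6 (w = -2*6 + (½)/3 = -12 + (½)*(⅓) = -12 + ⅙ = -71/6 ≈ -11.833)
J(H) = -7/3 + 2*H (J(H) = (-7/3 + H) + H = -7/3 + 2*H)
(-15*(-12)*4)*J(w) = (-15*(-12)*4)*(-7/3 + 2*(-71/6)) = (180*4)*(-7/3 - 71/3) = 720*(-26) = -18720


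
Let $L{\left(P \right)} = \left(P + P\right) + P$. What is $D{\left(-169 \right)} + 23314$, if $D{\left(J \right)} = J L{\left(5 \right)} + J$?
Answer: $20610$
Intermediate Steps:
$L{\left(P \right)} = 3 P$ ($L{\left(P \right)} = 2 P + P = 3 P$)
$D{\left(J \right)} = 16 J$ ($D{\left(J \right)} = J 3 \cdot 5 + J = J 15 + J = 15 J + J = 16 J$)
$D{\left(-169 \right)} + 23314 = 16 \left(-169\right) + 23314 = -2704 + 23314 = 20610$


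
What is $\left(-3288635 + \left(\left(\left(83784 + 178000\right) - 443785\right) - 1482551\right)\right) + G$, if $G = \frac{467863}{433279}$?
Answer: $- \frac{195101040210}{39389} \approx -4.9532 \cdot 10^{6}$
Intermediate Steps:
$G = \frac{42533}{39389}$ ($G = 467863 \cdot \frac{1}{433279} = \frac{42533}{39389} \approx 1.0798$)
$\left(-3288635 + \left(\left(\left(83784 + 178000\right) - 443785\right) - 1482551\right)\right) + G = \left(-3288635 + \left(\left(\left(83784 + 178000\right) - 443785\right) - 1482551\right)\right) + \frac{42533}{39389} = \left(-3288635 + \left(\left(261784 - 443785\right) - 1482551\right)\right) + \frac{42533}{39389} = \left(-3288635 - 1664552\right) + \frac{42533}{39389} = -4953187 + \frac{42533}{39389} = - \frac{195101040210}{39389}$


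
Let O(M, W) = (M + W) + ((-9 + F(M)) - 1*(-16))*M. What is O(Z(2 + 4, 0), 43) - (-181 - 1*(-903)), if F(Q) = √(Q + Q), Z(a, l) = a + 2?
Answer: -583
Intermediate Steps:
Z(a, l) = 2 + a
F(Q) = √2*√Q (F(Q) = √(2*Q) = √2*√Q)
O(M, W) = M + W + M*(7 + √2*√M) (O(M, W) = (M + W) + ((-9 + √2*√M) - 1*(-16))*M = (M + W) + ((-9 + √2*√M) + 16)*M = (M + W) + (7 + √2*√M)*M = (M + W) + M*(7 + √2*√M) = M + W + M*(7 + √2*√M))
O(Z(2 + 4, 0), 43) - (-181 - 1*(-903)) = (43 + 8*(2 + (2 + 4)) + √2*(2 + (2 + 4))^(3/2)) - (-181 - 1*(-903)) = (43 + 8*(2 + 6) + √2*(2 + 6)^(3/2)) - (-181 + 903) = (43 + 8*8 + √2*8^(3/2)) - 1*722 = (43 + 64 + √2*(16*√2)) - 722 = (43 + 64 + 32) - 722 = 139 - 722 = -583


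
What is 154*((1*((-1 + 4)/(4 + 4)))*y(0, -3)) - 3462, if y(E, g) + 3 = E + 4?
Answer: -13617/4 ≈ -3404.3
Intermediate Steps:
y(E, g) = 1 + E (y(E, g) = -3 + (E + 4) = -3 + (4 + E) = 1 + E)
154*((1*((-1 + 4)/(4 + 4)))*y(0, -3)) - 3462 = 154*((1*((-1 + 4)/(4 + 4)))*(1 + 0)) - 3462 = 154*((1*(3/8))*1) - 3462 = 154*((3/8)*1) - 3462 = 154*(3/8) - 3462 = 231/4 - 3462 = -13617/4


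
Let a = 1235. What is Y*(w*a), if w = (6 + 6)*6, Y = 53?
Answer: 4712760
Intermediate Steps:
w = 72 (w = 12*6 = 72)
Y*(w*a) = 53*(72*1235) = 53*88920 = 4712760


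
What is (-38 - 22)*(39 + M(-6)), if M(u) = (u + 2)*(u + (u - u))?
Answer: -3780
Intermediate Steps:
M(u) = u*(2 + u) (M(u) = (2 + u)*(u + 0) = (2 + u)*u = u*(2 + u))
(-38 - 22)*(39 + M(-6)) = (-38 - 22)*(39 - 6*(2 - 6)) = -60*(39 - 6*(-4)) = -60*(39 + 24) = -60*63 = -3780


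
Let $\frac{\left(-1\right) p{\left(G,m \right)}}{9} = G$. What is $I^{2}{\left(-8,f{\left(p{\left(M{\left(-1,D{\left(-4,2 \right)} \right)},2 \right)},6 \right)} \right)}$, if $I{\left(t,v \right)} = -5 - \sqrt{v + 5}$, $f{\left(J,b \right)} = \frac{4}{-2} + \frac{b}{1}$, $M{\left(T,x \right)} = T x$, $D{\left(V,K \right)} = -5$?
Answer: $64$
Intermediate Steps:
$p{\left(G,m \right)} = - 9 G$
$f{\left(J,b \right)} = -2 + b$ ($f{\left(J,b \right)} = 4 \left(- \frac{1}{2}\right) + b 1 = -2 + b$)
$I{\left(t,v \right)} = -5 - \sqrt{5 + v}$
$I^{2}{\left(-8,f{\left(p{\left(M{\left(-1,D{\left(-4,2 \right)} \right)},2 \right)},6 \right)} \right)} = \left(-5 - \sqrt{5 + \left(-2 + 6\right)}\right)^{2} = \left(-5 - \sqrt{5 + 4}\right)^{2} = \left(-5 - \sqrt{9}\right)^{2} = \left(-5 - 3\right)^{2} = \left(-8\right)^{2} = 64$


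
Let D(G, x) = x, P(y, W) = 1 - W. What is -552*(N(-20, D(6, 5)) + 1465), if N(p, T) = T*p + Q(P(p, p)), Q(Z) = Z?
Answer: -765072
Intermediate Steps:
N(p, T) = 1 - p + T*p (N(p, T) = T*p + (1 - p) = 1 - p + T*p)
-552*(N(-20, D(6, 5)) + 1465) = -552*((1 - 1*(-20) + 5*(-20)) + 1465) = -552*((1 + 20 - 100) + 1465) = -552*(-79 + 1465) = -552*1386 = -765072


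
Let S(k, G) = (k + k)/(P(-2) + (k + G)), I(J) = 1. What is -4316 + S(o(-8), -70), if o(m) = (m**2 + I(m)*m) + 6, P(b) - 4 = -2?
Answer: -13010/3 ≈ -4336.7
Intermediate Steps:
P(b) = 2 (P(b) = 4 - 2 = 2)
o(m) = 6 + m + m**2 (o(m) = (m**2 + 1*m) + 6 = (m**2 + m) + 6 = (m + m**2) + 6 = 6 + m + m**2)
S(k, G) = 2*k/(2 + G + k) (S(k, G) = (k + k)/(2 + (k + G)) = (2*k)/(2 + (G + k)) = (2*k)/(2 + G + k) = 2*k/(2 + G + k))
-4316 + S(o(-8), -70) = -4316 + 2*(6 - 8 + (-8)**2)/(2 - 70 + (6 - 8 + (-8)**2)) = -4316 + 2*(6 - 8 + 64)/(2 - 70 + (6 - 8 + 64)) = -4316 + 2*62/(2 - 70 + 62) = -4316 + 2*62/(-6) = -4316 + 2*62*(-1/6) = -4316 - 62/3 = -13010/3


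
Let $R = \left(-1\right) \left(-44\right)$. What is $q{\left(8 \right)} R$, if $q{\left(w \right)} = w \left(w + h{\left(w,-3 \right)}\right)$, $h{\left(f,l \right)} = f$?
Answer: $5632$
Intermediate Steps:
$R = 44$
$q{\left(w \right)} = 2 w^{2}$ ($q{\left(w \right)} = w \left(w + w\right) = w 2 w = 2 w^{2}$)
$q{\left(8 \right)} R = 2 \cdot 8^{2} \cdot 44 = 2 \cdot 64 \cdot 44 = 128 \cdot 44 = 5632$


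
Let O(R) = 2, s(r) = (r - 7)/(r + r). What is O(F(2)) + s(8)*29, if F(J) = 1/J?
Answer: 61/16 ≈ 3.8125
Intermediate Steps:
s(r) = (-7 + r)/(2*r) (s(r) = (-7 + r)/((2*r)) = (-7 + r)*(1/(2*r)) = (-7 + r)/(2*r))
F(J) = 1/J
O(F(2)) + s(8)*29 = 2 + ((½)*(-7 + 8)/8)*29 = 2 + ((½)*(⅛)*1)*29 = 2 + (1/16)*29 = 2 + 29/16 = 61/16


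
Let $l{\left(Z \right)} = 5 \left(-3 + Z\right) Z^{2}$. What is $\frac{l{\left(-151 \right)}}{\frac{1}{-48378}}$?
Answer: $849361419060$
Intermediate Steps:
$l{\left(Z \right)} = Z^{2} \left(-15 + 5 Z\right)$ ($l{\left(Z \right)} = \left(-15 + 5 Z\right) Z^{2} = Z^{2} \left(-15 + 5 Z\right)$)
$\frac{l{\left(-151 \right)}}{\frac{1}{-48378}} = \frac{5 \left(-151\right)^{2} \left(-3 - 151\right)}{\frac{1}{-48378}} = \frac{5 \cdot 22801 \left(-154\right)}{- \frac{1}{48378}} = \left(-17556770\right) \left(-48378\right) = 849361419060$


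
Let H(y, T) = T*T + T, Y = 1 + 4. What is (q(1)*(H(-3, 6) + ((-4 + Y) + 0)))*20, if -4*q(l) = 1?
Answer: -215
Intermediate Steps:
Y = 5
q(l) = -¼ (q(l) = -¼*1 = -¼)
H(y, T) = T + T² (H(y, T) = T² + T = T + T²)
(q(1)*(H(-3, 6) + ((-4 + Y) + 0)))*20 = -(6*(1 + 6) + ((-4 + 5) + 0))/4*20 = -(6*7 + (1 + 0))/4*20 = -(42 + 1)/4*20 = -¼*43*20 = -43/4*20 = -215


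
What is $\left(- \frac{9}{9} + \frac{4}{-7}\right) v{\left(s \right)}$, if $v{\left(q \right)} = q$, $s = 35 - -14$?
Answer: $-77$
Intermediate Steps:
$s = 49$ ($s = 35 + 14 = 49$)
$\left(- \frac{9}{9} + \frac{4}{-7}\right) v{\left(s \right)} = \left(- \frac{9}{9} + \frac{4}{-7}\right) 49 = \left(\left(-9\right) \frac{1}{9} + 4 \left(- \frac{1}{7}\right)\right) 49 = \left(-1 - \frac{4}{7}\right) 49 = \left(- \frac{11}{7}\right) 49 = -77$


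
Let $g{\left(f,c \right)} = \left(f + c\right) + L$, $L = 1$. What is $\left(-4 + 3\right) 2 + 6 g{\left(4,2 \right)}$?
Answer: $40$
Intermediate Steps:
$g{\left(f,c \right)} = 1 + c + f$ ($g{\left(f,c \right)} = \left(f + c\right) + 1 = \left(c + f\right) + 1 = 1 + c + f$)
$\left(-4 + 3\right) 2 + 6 g{\left(4,2 \right)} = \left(-4 + 3\right) 2 + 6 \left(1 + 2 + 4\right) = \left(-1\right) 2 + 6 \cdot 7 = -2 + 42 = 40$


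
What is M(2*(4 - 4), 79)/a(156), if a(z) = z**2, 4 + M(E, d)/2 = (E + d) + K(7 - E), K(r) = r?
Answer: 41/6084 ≈ 0.0067390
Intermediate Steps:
M(E, d) = 6 + 2*d (M(E, d) = -8 + 2*((E + d) + (7 - E)) = -8 + 2*(7 + d) = -8 + (14 + 2*d) = 6 + 2*d)
M(2*(4 - 4), 79)/a(156) = (6 + 2*79)/(156**2) = (6 + 158)/24336 = 164*(1/24336) = 41/6084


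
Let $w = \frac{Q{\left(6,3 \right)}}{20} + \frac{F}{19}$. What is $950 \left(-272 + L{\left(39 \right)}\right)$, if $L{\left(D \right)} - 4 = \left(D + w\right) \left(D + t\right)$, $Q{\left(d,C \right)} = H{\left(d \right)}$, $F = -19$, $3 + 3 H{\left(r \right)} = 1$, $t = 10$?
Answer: $\frac{4538245}{3} \approx 1.5127 \cdot 10^{6}$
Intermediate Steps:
$H{\left(r \right)} = - \frac{2}{3}$ ($H{\left(r \right)} = -1 + \frac{1}{3} \cdot 1 = -1 + \frac{1}{3} = - \frac{2}{3}$)
$Q{\left(d,C \right)} = - \frac{2}{3}$
$w = - \frac{31}{30}$ ($w = - \frac{2}{3 \cdot 20} - \frac{19}{19} = \left(- \frac{2}{3}\right) \frac{1}{20} - 1 = - \frac{1}{30} - 1 = - \frac{31}{30} \approx -1.0333$)
$L{\left(D \right)} = 4 + \left(10 + D\right) \left(- \frac{31}{30} + D\right)$ ($L{\left(D \right)} = 4 + \left(D - \frac{31}{30}\right) \left(D + 10\right) = 4 + \left(- \frac{31}{30} + D\right) \left(10 + D\right) = 4 + \left(10 + D\right) \left(- \frac{31}{30} + D\right)$)
$950 \left(-272 + L{\left(39 \right)}\right) = 950 \left(-272 + \left(- \frac{19}{3} + 39^{2} + \frac{269}{30} \cdot 39\right)\right) = 950 \left(-272 + \left(- \frac{19}{3} + 1521 + \frac{3497}{10}\right)\right) = 950 \left(-272 + \frac{55931}{30}\right) = 950 \cdot \frac{47771}{30} = \frac{4538245}{3}$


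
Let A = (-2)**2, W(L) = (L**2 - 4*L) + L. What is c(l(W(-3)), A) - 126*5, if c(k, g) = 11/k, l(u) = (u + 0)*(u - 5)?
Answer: -147409/234 ≈ -629.95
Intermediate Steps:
W(L) = L**2 - 3*L
A = 4
l(u) = u*(-5 + u)
c(l(W(-3)), A) - 126*5 = 11/(((-3*(-3 - 3))*(-5 - 3*(-3 - 3)))) - 126*5 = 11/(((-3*(-6))*(-5 - 3*(-6)))) - 630 = 11/((18*(-5 + 18))) - 630 = 11/((18*13)) - 630 = 11/234 - 630 = -147409/234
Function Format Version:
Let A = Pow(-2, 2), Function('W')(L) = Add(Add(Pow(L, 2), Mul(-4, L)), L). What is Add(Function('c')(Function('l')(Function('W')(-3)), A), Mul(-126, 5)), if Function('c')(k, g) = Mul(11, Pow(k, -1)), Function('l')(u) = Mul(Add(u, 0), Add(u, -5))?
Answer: Rational(-147409, 234) ≈ -629.95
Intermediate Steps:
Function('W')(L) = Add(Pow(L, 2), Mul(-3, L))
A = 4
Function('l')(u) = Mul(u, Add(-5, u))
Add(Function('c')(Function('l')(Function('W')(-3)), A), Mul(-126, 5)) = Add(Mul(11, Pow(Mul(Mul(-3, Add(-3, -3)), Add(-5, Mul(-3, Add(-3, -3)))), -1)), Mul(-126, 5)) = Add(Mul(11, Pow(Mul(Mul(-3, -6), Add(-5, Mul(-3, -6))), -1)), -630) = Add(Mul(11, Pow(Mul(18, Add(-5, 18)), -1)), -630) = Add(Mul(11, Pow(Mul(18, 13), -1)), -630) = Add(Mul(11, Pow(234, -1)), -630) = Add(Mul(11, Rational(1, 234)), -630) = Add(Rational(11, 234), -630) = Rational(-147409, 234)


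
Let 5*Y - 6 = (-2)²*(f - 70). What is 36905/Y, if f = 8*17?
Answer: 36905/54 ≈ 683.43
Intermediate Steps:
f = 136
Y = 54 (Y = 6/5 + ((-2)²*(136 - 70))/5 = 6/5 + (4*66)/5 = 6/5 + (⅕)*264 = 6/5 + 264/5 = 54)
36905/Y = 36905/54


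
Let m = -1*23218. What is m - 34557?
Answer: -57775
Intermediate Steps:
m = -23218
m - 34557 = -23218 - 34557 = -57775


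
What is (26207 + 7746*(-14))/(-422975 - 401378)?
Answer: 82237/824353 ≈ 0.099759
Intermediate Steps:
(26207 + 7746*(-14))/(-422975 - 401378) = (26207 - 108444)/(-824353) = -82237*(-1/824353) = 82237/824353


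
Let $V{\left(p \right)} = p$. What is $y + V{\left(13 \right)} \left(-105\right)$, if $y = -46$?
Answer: $-1411$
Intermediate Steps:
$y + V{\left(13 \right)} \left(-105\right) = -46 + 13 \left(-105\right) = -46 - 1365 = -1411$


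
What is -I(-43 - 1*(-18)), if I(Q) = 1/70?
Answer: -1/70 ≈ -0.014286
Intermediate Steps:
I(Q) = 1/70
-I(-43 - 1*(-18)) = -1*1/70 = -1/70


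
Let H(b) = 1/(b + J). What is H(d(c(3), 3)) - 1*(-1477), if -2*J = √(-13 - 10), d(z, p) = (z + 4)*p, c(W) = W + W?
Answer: 5351291/3623 + 2*I*√23/3623 ≈ 1477.0 + 0.0026474*I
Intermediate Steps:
c(W) = 2*W
d(z, p) = p*(4 + z) (d(z, p) = (4 + z)*p = p*(4 + z))
J = -I*√23/2 (J = -√(-13 - 10)/2 = -I*√23/2 ≈ -2.3979*I)
H(b) = 1/(b - I*√23/2)
H(d(c(3), 3)) - 1*(-1477) = 2/(2*(3*(4 + 2*3)) - I*√23) - 1*(-1477) = 2/(2*(3*(4 + 6)) - I*√23) + 1477 = 2/(2*(3*10) - I*√23) + 1477 = 2/(2*30 - I*√23) + 1477 = 2/(60 - I*√23) + 1477 = 1477 + 2/(60 - I*√23)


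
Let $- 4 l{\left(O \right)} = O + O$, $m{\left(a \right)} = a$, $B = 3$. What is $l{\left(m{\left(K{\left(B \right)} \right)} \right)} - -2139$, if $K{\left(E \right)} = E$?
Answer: $\frac{4275}{2} \approx 2137.5$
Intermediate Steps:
$l{\left(O \right)} = - \frac{O}{2}$ ($l{\left(O \right)} = - \frac{O + O}{4} = - \frac{2 O}{4} = - \frac{O}{2}$)
$l{\left(m{\left(K{\left(B \right)} \right)} \right)} - -2139 = \left(- \frac{1}{2}\right) 3 - -2139 = - \frac{3}{2} + 2139 = \frac{4275}{2}$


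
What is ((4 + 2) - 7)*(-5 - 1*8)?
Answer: 13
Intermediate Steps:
((4 + 2) - 7)*(-5 - 1*8) = (6 - 7)*(-5 - 8) = -1*(-13) = 13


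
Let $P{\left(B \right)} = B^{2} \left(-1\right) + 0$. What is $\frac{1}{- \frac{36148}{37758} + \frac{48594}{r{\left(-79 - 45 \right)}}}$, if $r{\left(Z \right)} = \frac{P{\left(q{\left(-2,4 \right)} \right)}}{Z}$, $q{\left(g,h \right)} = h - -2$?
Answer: $\frac{899}{150473160} \approx 5.9745 \cdot 10^{-6}$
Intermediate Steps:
$q{\left(g,h \right)} = 2 + h$ ($q{\left(g,h \right)} = h + 2 = 2 + h$)
$P{\left(B \right)} = - B^{2}$ ($P{\left(B \right)} = - B^{2} + 0 = - B^{2}$)
$r{\left(Z \right)} = - \frac{36}{Z}$ ($r{\left(Z \right)} = \frac{\left(-1\right) \left(2 + 4\right)^{2}}{Z} = \frac{\left(-1\right) 6^{2}}{Z} = \frac{\left(-1\right) 36}{Z} = - \frac{36}{Z}$)
$\frac{1}{- \frac{36148}{37758} + \frac{48594}{r{\left(-79 - 45 \right)}}} = \frac{1}{- \frac{36148}{37758} + \frac{48594}{\left(-36\right) \frac{1}{-79 - 45}}} = \frac{1}{\left(-36148\right) \frac{1}{37758} + \frac{48594}{\left(-36\right) \frac{1}{-79 - 45}}} = \frac{1}{- \frac{2582}{2697} + \frac{48594}{\left(-36\right) \frac{1}{-124}}} = \frac{1}{- \frac{2582}{2697} + \frac{48594}{\left(-36\right) \left(- \frac{1}{124}\right)}} = \frac{1}{- \frac{2582}{2697} + \frac{48594}{\frac{9}{31}}} = \frac{1}{- \frac{2582}{2697} + 48594 \cdot \frac{31}{9}} = \frac{1}{- \frac{2582}{2697} + \frac{502138}{3}} = \frac{1}{\frac{150473160}{899}} = \frac{899}{150473160}$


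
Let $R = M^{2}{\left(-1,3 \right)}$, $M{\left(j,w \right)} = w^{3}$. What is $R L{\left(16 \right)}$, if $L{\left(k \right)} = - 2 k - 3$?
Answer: $-25515$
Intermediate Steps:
$R = 729$ ($R = \left(3^{3}\right)^{2} = 27^{2} = 729$)
$L{\left(k \right)} = -3 - 2 k$
$R L{\left(16 \right)} = 729 \left(-3 - 32\right) = 729 \left(-35\right) = -25515$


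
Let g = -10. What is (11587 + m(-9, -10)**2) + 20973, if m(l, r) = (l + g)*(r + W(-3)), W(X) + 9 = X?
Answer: 207284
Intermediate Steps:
W(X) = -9 + X
m(l, r) = (-12 + r)*(-10 + l) (m(l, r) = (l - 10)*(r + (-9 - 3)) = (-10 + l)*(r - 12) = (-10 + l)*(-12 + r) = (-12 + r)*(-10 + l))
(11587 + m(-9, -10)**2) + 20973 = (11587 + (120 - 12*(-9) - 10*(-10) - 9*(-10))**2) + 20973 = (11587 + (120 + 108 + 100 + 90)**2) + 20973 = (11587 + 418**2) + 20973 = (11587 + 174724) + 20973 = 186311 + 20973 = 207284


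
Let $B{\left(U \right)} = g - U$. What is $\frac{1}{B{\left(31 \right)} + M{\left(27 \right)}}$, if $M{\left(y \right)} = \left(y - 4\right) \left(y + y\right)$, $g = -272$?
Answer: $\frac{1}{939} \approx 0.001065$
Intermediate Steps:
$B{\left(U \right)} = -272 - U$
$M{\left(y \right)} = 2 y \left(-4 + y\right)$ ($M{\left(y \right)} = \left(-4 + y\right) 2 y = 2 y \left(-4 + y\right)$)
$\frac{1}{B{\left(31 \right)} + M{\left(27 \right)}} = \frac{1}{\left(-272 - 31\right) + 2 \cdot 27 \left(-4 + 27\right)} = \frac{1}{\left(-272 - 31\right) + 2 \cdot 27 \cdot 23} = \frac{1}{-303 + 1242} = \frac{1}{939}$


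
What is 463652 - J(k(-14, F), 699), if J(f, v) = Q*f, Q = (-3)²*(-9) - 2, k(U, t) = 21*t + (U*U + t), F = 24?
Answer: 523744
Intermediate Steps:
k(U, t) = U² + 22*t (k(U, t) = 21*t + (U² + t) = 21*t + (t + U²) = U² + 22*t)
Q = -83 (Q = 9*(-9) - 2 = -81 - 2 = -83)
J(f, v) = -83*f
463652 - J(k(-14, F), 699) = 463652 - (-83)*((-14)² + 22*24) = 463652 - (-83)*(196 + 528) = 463652 - (-83)*724 = 463652 - 1*(-60092) = 463652 + 60092 = 523744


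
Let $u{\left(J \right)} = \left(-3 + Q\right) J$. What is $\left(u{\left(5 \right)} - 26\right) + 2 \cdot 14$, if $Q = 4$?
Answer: $7$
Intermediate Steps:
$u{\left(J \right)} = J$ ($u{\left(J \right)} = \left(-3 + 4\right) J = 1 J = J$)
$\left(u{\left(5 \right)} - 26\right) + 2 \cdot 14 = \left(5 - 26\right) + 2 \cdot 14 = \left(5 - 26\right) + 28 = -21 + 28 = 7$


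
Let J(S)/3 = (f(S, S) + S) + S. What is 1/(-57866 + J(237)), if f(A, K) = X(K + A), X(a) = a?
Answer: -1/55022 ≈ -1.8175e-5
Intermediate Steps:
f(A, K) = A + K (f(A, K) = K + A = A + K)
J(S) = 12*S (J(S) = 3*(((S + S) + S) + S) = 3*((2*S + S) + S) = 3*(3*S + S) = 3*(4*S) = 12*S)
1/(-57866 + J(237)) = 1/(-57866 + 12*237) = 1/(-57866 + 2844) = 1/(-55022) = -1/55022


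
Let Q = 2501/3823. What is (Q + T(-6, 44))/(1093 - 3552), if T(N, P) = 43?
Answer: -166890/9400757 ≈ -0.017753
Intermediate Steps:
Q = 2501/3823 (Q = 2501*(1/3823) = 2501/3823 ≈ 0.65420)
(Q + T(-6, 44))/(1093 - 3552) = (2501/3823 + 43)/(1093 - 3552) = (166890/3823)/(-2459) = (166890/3823)*(-1/2459) = -166890/9400757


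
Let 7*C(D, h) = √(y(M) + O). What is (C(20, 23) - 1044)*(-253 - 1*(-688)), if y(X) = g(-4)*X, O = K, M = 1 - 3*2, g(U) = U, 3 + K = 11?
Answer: -454140 + 870*√7/7 ≈ -4.5381e+5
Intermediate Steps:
K = 8 (K = -3 + 11 = 8)
M = -5 (M = 1 - 6 = -5)
O = 8
y(X) = -4*X
C(D, h) = 2*√7/7 (C(D, h) = √(-4*(-5) + 8)/7 = √(20 + 8)/7 = √28/7 = (2*√7)/7 = 2*√7/7)
(C(20, 23) - 1044)*(-253 - 1*(-688)) = (2*√7/7 - 1044)*(-253 - 1*(-688)) = (-1044 + 2*√7/7)*(-253 + 688) = (-1044 + 2*√7/7)*435 = -454140 + 870*√7/7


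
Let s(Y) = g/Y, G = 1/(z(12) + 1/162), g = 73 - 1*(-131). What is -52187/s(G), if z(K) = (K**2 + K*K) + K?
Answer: -1409049/1652434 ≈ -0.85271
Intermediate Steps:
z(K) = K + 2*K**2 (z(K) = (K**2 + K**2) + K = 2*K**2 + K = K + 2*K**2)
g = 204 (g = 73 + 131 = 204)
G = 162/48601 (G = 1/(12*(1 + 2*12) + 1/162) = 1/(12*(1 + 24) + 1/162) = 1/(12*25 + 1/162) = 1/(300 + 1/162) = 1/(48601/162) = 162/48601 ≈ 0.0033333)
s(Y) = 204/Y
-52187/s(G) = -52187/(204/(162/48601)) = -52187/(204*(48601/162)) = -52187/1652434/27 = -52187*27/1652434 = -1409049/1652434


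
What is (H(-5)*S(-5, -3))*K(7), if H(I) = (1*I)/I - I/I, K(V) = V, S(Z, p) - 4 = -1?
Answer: 0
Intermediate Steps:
S(Z, p) = 3 (S(Z, p) = 4 - 1 = 3)
H(I) = 0 (H(I) = I/I - 1*1 = 1 - 1 = 0)
(H(-5)*S(-5, -3))*K(7) = (0*3)*7 = 0*7 = 0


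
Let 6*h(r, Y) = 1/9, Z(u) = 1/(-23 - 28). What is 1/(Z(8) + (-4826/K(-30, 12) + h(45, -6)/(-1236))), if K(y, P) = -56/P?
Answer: 7942536/8213561017 ≈ 0.00096700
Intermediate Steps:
Z(u) = -1/51 (Z(u) = 1/(-51) = -1/51)
h(r, Y) = 1/54 (h(r, Y) = (1/6)/9 = (1/6)*(1/9) = 1/54)
1/(Z(8) + (-4826/K(-30, 12) + h(45, -6)/(-1236))) = 1/(-1/51 + (-4826/((-56/12)) + (1/54)/(-1236))) = 1/(-1/51 + (-4826/((-56*1/12)) + (1/54)*(-1/1236))) = 1/(-1/51 + (-4826/(-14/3) - 1/66744)) = 1/(-1/51 + (-4826*(-3/14) - 1/66744)) = 1/(-1/51 + (7239/7 - 1/66744)) = 1/(-1/51 + 483159809/467208) = 1/(8213561017/7942536) = 7942536/8213561017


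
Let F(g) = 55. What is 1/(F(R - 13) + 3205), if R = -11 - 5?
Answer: 1/3260 ≈ 0.00030675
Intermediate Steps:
R = -16
1/(F(R - 13) + 3205) = 1/(55 + 3205) = 1/3260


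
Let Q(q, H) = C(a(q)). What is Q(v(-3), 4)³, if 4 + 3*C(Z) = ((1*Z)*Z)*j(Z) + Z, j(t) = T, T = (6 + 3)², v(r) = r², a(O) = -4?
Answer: 2136719872/27 ≈ 7.9138e+7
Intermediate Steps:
T = 81 (T = 9² = 81)
j(t) = 81
C(Z) = -4/3 + 27*Z² + Z/3 (C(Z) = -4/3 + (((1*Z)*Z)*81 + Z)/3 = -4/3 + ((Z*Z)*81 + Z)/3 = -4/3 + (Z²*81 + Z)/3 = -4/3 + (81*Z² + Z)/3 = -4/3 + (Z + 81*Z²)/3 = -4/3 + (27*Z² + Z/3) = -4/3 + 27*Z² + Z/3)
Q(q, H) = 1288/3 (Q(q, H) = -4/3 + 27*(-4)² + (⅓)*(-4) = -4/3 + 27*16 - 4/3 = -4/3 + 432 - 4/3 = 1288/3)
Q(v(-3), 4)³ = (1288/3)³ = 2136719872/27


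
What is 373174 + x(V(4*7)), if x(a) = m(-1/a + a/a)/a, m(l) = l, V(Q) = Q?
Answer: 292568443/784 ≈ 3.7317e+5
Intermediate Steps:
x(a) = (1 - 1/a)/a (x(a) = (-1/a + a/a)/a = (-1/a + 1)/a = (1 - 1/a)/a)
373174 + x(V(4*7)) = 373174 + (-1 + 4*7)/(4*7)² = 373174 + (-1 + 28)/28² = 373174 + (1/784)*27 = 373174 + 27/784 = 292568443/784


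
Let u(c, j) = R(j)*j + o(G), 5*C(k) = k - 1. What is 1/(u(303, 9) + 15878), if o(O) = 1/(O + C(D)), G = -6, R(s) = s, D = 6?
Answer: 5/79794 ≈ 6.2661e-5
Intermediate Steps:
C(k) = -⅕ + k/5 (C(k) = (k - 1)/5 = (-1 + k)/5 = -⅕ + k/5)
o(O) = 1/(1 + O) (o(O) = 1/(O + (-⅕ + (⅕)*6)) = 1/(O + (-⅕ + 6/5)) = 1/(O + 1) = 1/(1 + O))
u(c, j) = -⅕ + j² (u(c, j) = j*j + 1/(1 - 6) = j² + 1/(-5) = j² - ⅕ = -⅕ + j²)
1/(u(303, 9) + 15878) = 1/((-⅕ + 9²) + 15878) = 1/((-⅕ + 81) + 15878) = 1/(404/5 + 15878) = 1/(79794/5) = 5/79794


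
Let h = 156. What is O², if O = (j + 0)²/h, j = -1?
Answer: 1/24336 ≈ 4.1091e-5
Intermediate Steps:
O = 1/156 (O = (-1 + 0)²/156 = (-1)²*(1/156) = 1*(1/156) = 1/156 ≈ 0.0064103)
O² = (1/156)² = 1/24336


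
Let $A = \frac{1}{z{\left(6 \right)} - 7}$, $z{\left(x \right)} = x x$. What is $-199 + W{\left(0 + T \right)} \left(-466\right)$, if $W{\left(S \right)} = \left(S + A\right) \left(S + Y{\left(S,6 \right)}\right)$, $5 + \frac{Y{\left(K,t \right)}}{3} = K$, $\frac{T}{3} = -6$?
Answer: $-728557$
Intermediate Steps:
$T = -18$ ($T = 3 \left(-6\right) = -18$)
$z{\left(x \right)} = x^{2}$
$Y{\left(K,t \right)} = -15 + 3 K$
$A = \frac{1}{29}$ ($A = \frac{1}{6^{2} - 7} = \frac{1}{36 - 7} = \frac{1}{29} \approx 0.034483$)
$W{\left(S \right)} = \left(-15 + 4 S\right) \left(\frac{1}{29} + S\right)$ ($W{\left(S \right)} = \left(S + \frac{1}{29}\right) \left(S + \left(-15 + 3 S\right)\right) = \left(\frac{1}{29} + S\right) \left(-15 + 4 S\right) = \left(-15 + 4 S\right) \left(\frac{1}{29} + S\right)$)
$-199 + W{\left(0 + T \right)} \left(-466\right) = -199 + \left(- \frac{15}{29} + 4 \left(0 - 18\right)^{2} - \frac{431 \left(0 - 18\right)}{29}\right) \left(-466\right) = -199 + \left(- \frac{15}{29} + 4 \left(-18\right)^{2} - - \frac{7758}{29}\right) \left(-466\right) = -199 + \left(- \frac{15}{29} + 4 \cdot 324 + \frac{7758}{29}\right) \left(-466\right) = -199 + \left(- \frac{15}{29} + 1296 + \frac{7758}{29}\right) \left(-466\right) = -199 + 1563 \left(-466\right) = -199 - 728358 = -728557$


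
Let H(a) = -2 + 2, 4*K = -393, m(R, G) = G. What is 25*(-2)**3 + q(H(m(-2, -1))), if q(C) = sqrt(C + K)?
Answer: -200 + I*sqrt(393)/2 ≈ -200.0 + 9.9121*I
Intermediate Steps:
K = -393/4 (K = (1/4)*(-393) = -393/4 ≈ -98.250)
H(a) = 0
q(C) = sqrt(-393/4 + C) (q(C) = sqrt(C - 393/4) = sqrt(-393/4 + C))
25*(-2)**3 + q(H(m(-2, -1))) = 25*(-2)**3 + sqrt(-393 + 4*0)/2 = 25*(-8) + sqrt(-393 + 0)/2 = -200 + sqrt(-393)/2 = -200 + (I*sqrt(393))/2 = -200 + I*sqrt(393)/2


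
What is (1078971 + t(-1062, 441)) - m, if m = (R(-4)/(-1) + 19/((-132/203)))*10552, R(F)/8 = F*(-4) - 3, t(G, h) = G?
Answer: 81960227/33 ≈ 2.4836e+6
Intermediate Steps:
R(F) = -24 - 32*F (R(F) = 8*(F*(-4) - 3) = 8*(-4*F - 3) = 8*(-3 - 4*F) = -24 - 32*F)
m = -46389230/33 (m = ((-24 - 32*(-4))/(-1) + 19/((-132/203)))*10552 = ((-24 + 128)*(-1) + 19/((-132*1/203)))*10552 = (104*(-1) + 19/(-132/203))*10552 = (-104 + 19*(-203/132))*10552 = (-104 - 3857/132)*10552 = -17585/132*10552 = -46389230/33 ≈ -1.4057e+6)
(1078971 + t(-1062, 441)) - m = (1078971 - 1062) - 1*(-46389230/33) = 1077909 + 46389230/33 = 81960227/33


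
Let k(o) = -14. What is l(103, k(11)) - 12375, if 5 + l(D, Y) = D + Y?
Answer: -12291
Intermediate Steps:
l(D, Y) = -5 + D + Y (l(D, Y) = -5 + (D + Y) = -5 + D + Y)
l(103, k(11)) - 12375 = (-5 + 103 - 14) - 12375 = 84 - 12375 = -12291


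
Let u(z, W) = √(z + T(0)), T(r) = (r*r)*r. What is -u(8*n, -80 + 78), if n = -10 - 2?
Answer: -4*I*√6 ≈ -9.798*I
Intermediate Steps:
n = -12
T(r) = r³ (T(r) = r²*r = r³)
u(z, W) = √z (u(z, W) = √(z + 0³) = √(z + 0) = √z)
-u(8*n, -80 + 78) = -√(8*(-12)) = -√(-96) = -4*I*√6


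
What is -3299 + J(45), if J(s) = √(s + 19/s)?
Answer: -3299 + 2*√2555/15 ≈ -3292.3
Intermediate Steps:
-3299 + J(45) = -3299 + √(45 + 19/45) = -3299 + √(2044/45) = -3299 + 2*√2555/15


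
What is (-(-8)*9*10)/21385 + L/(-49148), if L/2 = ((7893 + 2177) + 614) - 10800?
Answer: 2017394/52551499 ≈ 0.038389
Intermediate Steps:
L = -232 (L = 2*(((7893 + 2177) + 614) - 10800) = 2*((10070 + 614) - 10800) = 2*(10684 - 10800) = 2*(-116) = -232)
(-(-8)*9*10)/21385 + L/(-49148) = (-(-8)*9*10)/21385 - 232/(-49148) = (-8*(-9)*10)*(1/21385) - 232*(-1/49148) = (72*10)*(1/21385) + 58/12287 = 720*(1/21385) + 58/12287 = 144/4277 + 58/12287 = 2017394/52551499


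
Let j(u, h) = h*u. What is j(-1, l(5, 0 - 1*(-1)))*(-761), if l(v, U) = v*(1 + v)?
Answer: 22830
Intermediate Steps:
j(-1, l(5, 0 - 1*(-1)))*(-761) = ((5*(1 + 5))*(-1))*(-761) = ((5*6)*(-1))*(-761) = (30*(-1))*(-761) = -30*(-761) = 22830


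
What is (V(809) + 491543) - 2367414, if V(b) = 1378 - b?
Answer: -1875302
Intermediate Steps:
(V(809) + 491543) - 2367414 = ((1378 - 1*809) + 491543) - 2367414 = ((1378 - 809) + 491543) - 2367414 = (569 + 491543) - 2367414 = 492112 - 2367414 = -1875302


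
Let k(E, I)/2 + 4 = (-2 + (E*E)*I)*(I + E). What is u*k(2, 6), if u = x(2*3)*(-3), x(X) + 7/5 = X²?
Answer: -178536/5 ≈ -35707.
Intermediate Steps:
x(X) = -7/5 + X²
k(E, I) = -8 + 2*(-2 + I*E²)*(E + I) (k(E, I) = -8 + 2*((-2 + (E*E)*I)*(I + E)) = -8 + 2*((-2 + E²*I)*(E + I)) = -8 + 2*((-2 + I*E²)*(E + I)) = -8 + 2*(-2 + I*E²)*(E + I))
u = -519/5 (u = (-7/5 + (2*3)²)*(-3) = (-7/5 + 6²)*(-3) = (-7/5 + 36)*(-3) = (173/5)*(-3) = -519/5 ≈ -103.80)
u*k(2, 6) = -519*(-8 - 4*2 - 4*6 + 2*6*2³ + 2*2²*6²)/5 = -519*(-8 - 8 - 24 + 2*6*8 + 2*4*36)/5 = -519*(-8 - 8 - 24 + 96 + 288)/5 = -519/5*344 = -178536/5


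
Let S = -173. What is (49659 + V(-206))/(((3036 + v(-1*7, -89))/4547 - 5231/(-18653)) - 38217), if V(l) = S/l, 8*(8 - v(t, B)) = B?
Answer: -3470612849684228/2670832338638941 ≈ -1.2994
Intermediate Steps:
v(t, B) = 8 - B/8
V(l) = -173/l
(49659 + V(-206))/(((3036 + v(-1*7, -89))/4547 - 5231/(-18653)) - 38217) = (49659 - 173/(-206))/(((3036 + (8 - 1/8*(-89)))/4547 - 5231/(-18653)) - 38217) = (49659 - 173*(-1/206))/(((3036 + (8 + 89/8))*(1/4547) - 5231*(-1/18653)) - 38217) = (49659 + 173/206)/(((3036 + 153/8)*(1/4547) + 5231/18653) - 38217) = 10229927/(206*(((24441/8)*(1/4547) + 5231/18653) - 38217)) = 10229927/(206*((24441/36376 + 5231/18653) - 38217)) = 10229927/(206*(646180829/678521528 - 38217)) = 10229927/(206*(-25930411054747/678521528)) = (10229927/206)*(-678521528/25930411054747) = -3470612849684228/2670832338638941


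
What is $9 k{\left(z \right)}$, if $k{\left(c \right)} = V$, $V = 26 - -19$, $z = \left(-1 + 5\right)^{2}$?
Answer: $405$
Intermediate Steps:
$z = 16$ ($z = 4^{2} = 16$)
$V = 45$ ($V = 26 + 19 = 45$)
$k{\left(c \right)} = 45$
$9 k{\left(z \right)} = 9 \cdot 45 = 405$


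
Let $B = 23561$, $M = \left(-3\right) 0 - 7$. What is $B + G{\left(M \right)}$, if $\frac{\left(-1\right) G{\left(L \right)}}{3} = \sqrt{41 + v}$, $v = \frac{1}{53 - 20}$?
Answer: $23561 - \frac{\sqrt{44682}}{11} \approx 23542.0$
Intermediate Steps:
$v = \frac{1}{33} \approx 0.030303$
$M = -7$ ($M = 0 - 7 = -7$)
$G{\left(L \right)} = - \frac{\sqrt{44682}}{11}$ ($G{\left(L \right)} = - 3 \sqrt{41 + \frac{1}{33}} = - 3 \sqrt{\frac{1354}{33}} = - 3 \frac{\sqrt{44682}}{33} = - \frac{\sqrt{44682}}{11}$)
$B + G{\left(M \right)} = 23561 - \frac{\sqrt{44682}}{11}$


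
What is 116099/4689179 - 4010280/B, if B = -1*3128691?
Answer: 6389386218843/4890330711563 ≈ 1.3065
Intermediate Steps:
B = -3128691
116099/4689179 - 4010280/B = 116099/4689179 - 4010280/(-3128691) = 116099*(1/4689179) - 4010280*(-1/3128691) = 116099/4689179 + 1336760/1042897 = 6389386218843/4890330711563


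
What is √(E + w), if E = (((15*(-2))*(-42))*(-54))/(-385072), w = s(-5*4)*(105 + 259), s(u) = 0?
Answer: 9*√5054070/48134 ≈ 0.42035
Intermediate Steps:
w = 0 (w = 0*(105 + 259) = 0*364 = 0)
E = 8505/48134 (E = (-30*(-42)*(-54))*(-1/385072) = (1260*(-54))*(-1/385072) = -68040*(-1/385072) = 8505/48134 ≈ 0.17669)
√(E + w) = √(8505/48134 + 0) = √(8505/48134) = 9*√5054070/48134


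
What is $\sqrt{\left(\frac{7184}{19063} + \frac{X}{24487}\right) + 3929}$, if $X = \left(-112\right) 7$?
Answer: $\frac{\sqrt{856197198181999783065}}{466795681} \approx 62.685$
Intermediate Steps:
$X = -784$
$\sqrt{\left(\frac{7184}{19063} + \frac{X}{24487}\right) + 3929} = \sqrt{\left(\frac{7184}{19063} - \frac{784}{24487}\right) + 3929} = \sqrt{\frac{160969216}{466795681} + 3929} = \sqrt{\frac{1834201199865}{466795681}} = \frac{\sqrt{856197198181999783065}}{466795681}$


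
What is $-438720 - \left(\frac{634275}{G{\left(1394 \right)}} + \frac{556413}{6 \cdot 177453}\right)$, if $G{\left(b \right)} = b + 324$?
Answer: $- \frac{66931379418022}{152432127} \approx -4.3909 \cdot 10^{5}$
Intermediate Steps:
$G{\left(b \right)} = 324 + b$
$-438720 - \left(\frac{634275}{G{\left(1394 \right)}} + \frac{556413}{6 \cdot 177453}\right) = -438720 - \left(\frac{634275}{324 + 1394} + \frac{556413}{6 \cdot 177453}\right) = -438720 - \left(\frac{634275}{1718} + \frac{556413}{1064718}\right) = -438720 - \left(634275 \cdot \frac{1}{1718} + 556413 \cdot \frac{1}{1064718}\right) = -438720 - \left(\frac{634275}{1718} + \frac{185471}{354906}\right) = -438720 - \frac{56356660582}{152432127} = - \frac{66931379418022}{152432127}$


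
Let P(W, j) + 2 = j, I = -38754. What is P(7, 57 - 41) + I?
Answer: -38740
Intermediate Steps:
P(W, j) = -2 + j
P(7, 57 - 41) + I = (-2 + (57 - 41)) - 38754 = (-2 + 16) - 38754 = 14 - 38754 = -38740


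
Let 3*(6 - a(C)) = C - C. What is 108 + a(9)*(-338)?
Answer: -1920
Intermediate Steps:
a(C) = 6 (a(C) = 6 - (C - C)/3 = 6 - ⅓*0 = 6 + 0 = 6)
108 + a(9)*(-338) = 108 + 6*(-338) = 108 - 2028 = -1920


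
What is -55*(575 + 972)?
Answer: -85085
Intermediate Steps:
-55*(575 + 972) = -55*1547 = -85085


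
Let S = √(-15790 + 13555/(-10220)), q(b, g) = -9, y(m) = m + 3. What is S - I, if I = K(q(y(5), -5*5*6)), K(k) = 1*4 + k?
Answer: 5 + I*√16493787681/1022 ≈ 5.0 + 125.66*I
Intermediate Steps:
y(m) = 3 + m
K(k) = 4 + k
I = -5 (I = 4 - 9 = -5)
S = I*√16493787681/1022 (S = √(-15790 + 13555*(-1/10220)) = √(-15790 - 2711/2044) = √(-32277471/2044) = I*√16493787681/1022 ≈ 125.66*I)
S - I = I*√16493787681/1022 - 1*(-5) = I*√16493787681/1022 + 5 = 5 + I*√16493787681/1022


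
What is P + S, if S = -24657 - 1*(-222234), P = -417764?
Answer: -220187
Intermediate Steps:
S = 197577 (S = -24657 + 222234 = 197577)
P + S = -417764 + 197577 = -220187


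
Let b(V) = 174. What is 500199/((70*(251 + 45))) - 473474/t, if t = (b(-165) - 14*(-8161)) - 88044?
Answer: 30239903/4881040 ≈ 6.1954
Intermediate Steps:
t = 26384 (t = (174 - 14*(-8161)) - 88044 = (174 + 114254) - 88044 = 114428 - 88044 = 26384)
500199/((70*(251 + 45))) - 473474/t = 500199/((70*(251 + 45))) - 473474/26384 = 500199/((70*296)) - 473474*1/26384 = 500199/20720 - 236737/13192 = 500199*(1/20720) - 236737/13192 = 71457/2960 - 236737/13192 = 30239903/4881040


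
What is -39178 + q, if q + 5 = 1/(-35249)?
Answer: -1381161568/35249 ≈ -39183.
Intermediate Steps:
q = -176246/35249 (q = -5 + 1/(-35249) = -5 - 1/35249 = -176246/35249 ≈ -5.0000)
-39178 + q = -39178 - 176246/35249 = -1381161568/35249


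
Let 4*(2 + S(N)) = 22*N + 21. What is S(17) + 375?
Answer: 1887/4 ≈ 471.75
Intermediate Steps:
S(N) = 13/4 + 11*N/2 (S(N) = -2 + (22*N + 21)/4 = -2 + (21 + 22*N)/4 = -2 + (21/4 + 11*N/2) = 13/4 + 11*N/2)
S(17) + 375 = (13/4 + (11/2)*17) + 375 = (13/4 + 187/2) + 375 = 387/4 + 375 = 1887/4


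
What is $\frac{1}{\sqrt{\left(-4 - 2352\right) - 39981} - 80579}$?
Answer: $- \frac{80579}{6493017578} - \frac{i \sqrt{42337}}{6493017578} \approx -1.241 \cdot 10^{-5} - 3.1689 \cdot 10^{-8} i$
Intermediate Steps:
$\frac{1}{\sqrt{\left(-4 - 2352\right) - 39981} - 80579} = \frac{1}{\sqrt{-2356 - 39981} - 80579} = \frac{1}{\sqrt{-42337} - 80579} = \frac{1}{i \sqrt{42337} - 80579} = \frac{1}{-80579 + i \sqrt{42337}}$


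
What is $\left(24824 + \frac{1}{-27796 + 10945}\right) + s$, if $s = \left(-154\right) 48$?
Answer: $\frac{293746631}{16851} \approx 17432.0$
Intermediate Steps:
$s = -7392$
$\left(24824 + \frac{1}{-27796 + 10945}\right) + s = \left(24824 + \frac{1}{-27796 + 10945}\right) - 7392 = \left(24824 + \frac{1}{-16851}\right) - 7392 = \left(24824 - \frac{1}{16851}\right) - 7392 = \frac{418309223}{16851} - 7392 = \frac{293746631}{16851}$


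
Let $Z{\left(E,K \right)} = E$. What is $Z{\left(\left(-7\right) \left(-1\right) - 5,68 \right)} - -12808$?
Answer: $12810$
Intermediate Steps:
$Z{\left(\left(-7\right) \left(-1\right) - 5,68 \right)} - -12808 = \left(\left(-7\right) \left(-1\right) - 5\right) - -12808 = \left(7 - 5\right) + 12808 = 2 + 12808 = 12810$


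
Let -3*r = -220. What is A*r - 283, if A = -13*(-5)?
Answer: 13451/3 ≈ 4483.7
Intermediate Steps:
r = 220/3 (r = -1/3*(-220) = 220/3 ≈ 73.333)
A = 65
A*r - 283 = 65*(220/3) - 283 = 14300/3 - 283 = 13451/3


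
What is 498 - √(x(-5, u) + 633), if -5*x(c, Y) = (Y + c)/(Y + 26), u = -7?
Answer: 498 - 3*√634885/95 ≈ 472.84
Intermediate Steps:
x(c, Y) = -(Y + c)/(5*(26 + Y)) (x(c, Y) = -(Y + c)/(5*(Y + 26)) = -(Y + c)/(5*(26 + Y)))
498 - √(x(-5, u) + 633) = 498 - √((-1*(-7) - 1*(-5))/(5*(26 - 7)) + 633) = 498 - √((⅕)*(7 + 5)/19 + 633) = 498 - √((⅕)*(1/19)*12 + 633) = 498 - √(12/95 + 633) = 498 - √(60147/95) = 498 - 3*√634885/95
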